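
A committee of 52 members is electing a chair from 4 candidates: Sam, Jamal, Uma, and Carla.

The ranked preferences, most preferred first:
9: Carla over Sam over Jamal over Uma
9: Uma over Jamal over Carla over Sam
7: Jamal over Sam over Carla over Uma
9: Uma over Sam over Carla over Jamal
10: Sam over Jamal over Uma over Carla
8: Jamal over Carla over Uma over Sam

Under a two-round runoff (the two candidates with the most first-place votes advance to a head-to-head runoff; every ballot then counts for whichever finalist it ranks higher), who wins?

Jamal

Round 1 first-place votes: Sam 10, Jamal 15, Uma 18, Carla 9. Uma and Jamal advance.
Runoff: Uma is ranked above Jamal on 18 ballots, Jamal above Uma on 34.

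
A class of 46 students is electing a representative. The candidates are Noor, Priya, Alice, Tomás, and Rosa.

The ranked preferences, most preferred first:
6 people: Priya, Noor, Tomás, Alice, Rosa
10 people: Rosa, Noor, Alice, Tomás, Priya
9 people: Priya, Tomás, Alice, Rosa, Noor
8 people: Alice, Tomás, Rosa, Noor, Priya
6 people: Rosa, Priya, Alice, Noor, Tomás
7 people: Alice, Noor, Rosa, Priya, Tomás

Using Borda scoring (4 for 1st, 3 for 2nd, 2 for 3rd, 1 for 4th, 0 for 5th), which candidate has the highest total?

Noor: 6×3 + 10×3 + 9×0 + 8×1 + 6×1 + 7×3 = 83
Priya: 6×4 + 10×0 + 9×4 + 8×0 + 6×3 + 7×1 = 85
Alice: 6×1 + 10×2 + 9×2 + 8×4 + 6×2 + 7×4 = 116
Tomás: 6×2 + 10×1 + 9×3 + 8×3 + 6×0 + 7×0 = 73
Rosa: 6×0 + 10×4 + 9×1 + 8×2 + 6×4 + 7×2 = 103

Alice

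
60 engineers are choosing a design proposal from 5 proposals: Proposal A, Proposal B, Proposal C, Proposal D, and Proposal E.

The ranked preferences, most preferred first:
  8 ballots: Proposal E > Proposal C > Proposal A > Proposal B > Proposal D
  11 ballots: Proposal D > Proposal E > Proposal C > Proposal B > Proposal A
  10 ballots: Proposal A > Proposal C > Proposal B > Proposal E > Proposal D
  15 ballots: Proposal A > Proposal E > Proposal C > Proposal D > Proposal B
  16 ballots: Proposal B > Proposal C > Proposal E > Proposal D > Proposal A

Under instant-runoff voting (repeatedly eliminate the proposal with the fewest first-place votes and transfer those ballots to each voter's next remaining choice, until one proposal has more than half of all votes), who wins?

Proposal A

Round 1: Proposal A 25, Proposal B 16, Proposal C 0, Proposal D 11, Proposal E 8. Proposal C eliminated.
Round 2: Proposal A 25, Proposal B 16, Proposal D 11, Proposal E 8. Proposal E eliminated.
Round 3: Proposal A 33, Proposal B 16, Proposal D 11. Proposal A has a majority (≥31).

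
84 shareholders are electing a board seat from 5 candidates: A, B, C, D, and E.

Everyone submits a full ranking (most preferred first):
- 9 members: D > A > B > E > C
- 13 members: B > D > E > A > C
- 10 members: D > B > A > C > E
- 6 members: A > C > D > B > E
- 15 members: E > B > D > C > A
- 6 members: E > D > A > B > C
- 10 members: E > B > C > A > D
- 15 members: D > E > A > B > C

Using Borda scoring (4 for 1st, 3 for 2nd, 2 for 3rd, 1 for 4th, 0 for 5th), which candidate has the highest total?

A: 9×3 + 13×1 + 10×2 + 6×4 + 15×0 + 6×2 + 10×1 + 15×2 = 136
B: 9×2 + 13×4 + 10×3 + 6×1 + 15×3 + 6×1 + 10×3 + 15×1 = 202
C: 9×0 + 13×0 + 10×1 + 6×3 + 15×1 + 6×0 + 10×2 + 15×0 = 63
D: 9×4 + 13×3 + 10×4 + 6×2 + 15×2 + 6×3 + 10×0 + 15×4 = 235
E: 9×1 + 13×2 + 10×0 + 6×0 + 15×4 + 6×4 + 10×4 + 15×3 = 204

D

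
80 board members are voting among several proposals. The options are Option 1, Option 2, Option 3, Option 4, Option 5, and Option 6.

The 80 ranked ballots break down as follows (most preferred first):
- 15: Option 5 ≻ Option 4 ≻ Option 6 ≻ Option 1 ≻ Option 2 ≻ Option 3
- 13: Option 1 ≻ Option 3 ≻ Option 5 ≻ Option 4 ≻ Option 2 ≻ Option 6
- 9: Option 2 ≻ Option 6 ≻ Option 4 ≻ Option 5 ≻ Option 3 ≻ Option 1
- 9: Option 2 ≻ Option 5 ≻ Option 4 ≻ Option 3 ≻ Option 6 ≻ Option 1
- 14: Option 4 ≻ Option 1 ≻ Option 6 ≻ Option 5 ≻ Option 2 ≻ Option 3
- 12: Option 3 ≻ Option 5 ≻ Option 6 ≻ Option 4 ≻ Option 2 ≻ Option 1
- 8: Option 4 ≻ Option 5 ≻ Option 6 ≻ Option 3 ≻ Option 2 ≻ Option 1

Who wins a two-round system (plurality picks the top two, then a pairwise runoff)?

Option 4

Round 1 first-place votes: Option 1 13, Option 2 18, Option 3 12, Option 4 22, Option 5 15, Option 6 0. Option 4 and Option 2 advance.
Runoff: Option 4 is ranked above Option 2 on 62 ballots, Option 2 above Option 4 on 18.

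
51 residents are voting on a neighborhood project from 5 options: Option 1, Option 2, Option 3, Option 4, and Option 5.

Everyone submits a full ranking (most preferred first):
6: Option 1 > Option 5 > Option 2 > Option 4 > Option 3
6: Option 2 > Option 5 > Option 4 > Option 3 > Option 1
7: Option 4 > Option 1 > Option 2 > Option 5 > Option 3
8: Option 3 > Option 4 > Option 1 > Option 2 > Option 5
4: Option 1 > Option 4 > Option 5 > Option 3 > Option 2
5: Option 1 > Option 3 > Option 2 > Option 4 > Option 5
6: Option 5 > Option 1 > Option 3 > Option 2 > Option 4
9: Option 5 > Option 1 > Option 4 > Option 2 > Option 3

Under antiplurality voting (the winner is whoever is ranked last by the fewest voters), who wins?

Last-place votes: Option 1 6, Option 2 4, Option 3 22, Option 4 6, Option 5 13.

Option 2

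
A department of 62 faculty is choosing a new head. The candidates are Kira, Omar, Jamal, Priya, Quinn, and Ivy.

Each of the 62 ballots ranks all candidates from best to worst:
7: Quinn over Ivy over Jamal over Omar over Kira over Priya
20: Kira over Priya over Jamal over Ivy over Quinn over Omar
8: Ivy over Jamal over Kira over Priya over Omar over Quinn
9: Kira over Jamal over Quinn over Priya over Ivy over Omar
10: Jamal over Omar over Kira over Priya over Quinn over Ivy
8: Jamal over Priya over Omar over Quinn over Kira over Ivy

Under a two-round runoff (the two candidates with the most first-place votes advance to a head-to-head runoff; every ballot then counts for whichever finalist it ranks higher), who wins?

Round 1 first-place votes: Kira 29, Omar 0, Jamal 18, Priya 0, Quinn 7, Ivy 8. Kira and Jamal advance.
Runoff: Kira is ranked above Jamal on 29 ballots, Jamal above Kira on 33.

Jamal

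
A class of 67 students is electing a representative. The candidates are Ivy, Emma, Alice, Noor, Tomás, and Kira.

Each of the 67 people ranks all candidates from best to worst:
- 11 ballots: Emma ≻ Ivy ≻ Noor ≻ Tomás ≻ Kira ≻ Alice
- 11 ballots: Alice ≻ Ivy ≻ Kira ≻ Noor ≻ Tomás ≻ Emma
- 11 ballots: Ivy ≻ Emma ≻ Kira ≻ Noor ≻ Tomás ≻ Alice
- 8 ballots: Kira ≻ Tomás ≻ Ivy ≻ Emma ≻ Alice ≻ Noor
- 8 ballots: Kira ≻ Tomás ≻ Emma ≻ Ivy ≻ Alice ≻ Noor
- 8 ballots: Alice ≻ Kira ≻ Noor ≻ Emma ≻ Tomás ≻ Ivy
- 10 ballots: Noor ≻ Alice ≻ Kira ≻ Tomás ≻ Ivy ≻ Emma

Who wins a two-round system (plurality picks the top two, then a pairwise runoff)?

Round 1 first-place votes: Ivy 11, Emma 11, Alice 19, Noor 10, Tomás 0, Kira 16. Alice and Kira advance.
Runoff: Alice is ranked above Kira on 29 ballots, Kira above Alice on 38.

Kira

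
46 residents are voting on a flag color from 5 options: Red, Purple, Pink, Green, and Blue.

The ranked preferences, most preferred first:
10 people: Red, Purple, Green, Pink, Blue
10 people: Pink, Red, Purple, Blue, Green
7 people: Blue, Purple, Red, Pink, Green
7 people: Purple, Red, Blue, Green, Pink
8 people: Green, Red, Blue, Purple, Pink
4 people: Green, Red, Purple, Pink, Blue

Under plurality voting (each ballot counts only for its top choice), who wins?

Green

First-place votes: Red 10, Purple 7, Pink 10, Green 12, Blue 7.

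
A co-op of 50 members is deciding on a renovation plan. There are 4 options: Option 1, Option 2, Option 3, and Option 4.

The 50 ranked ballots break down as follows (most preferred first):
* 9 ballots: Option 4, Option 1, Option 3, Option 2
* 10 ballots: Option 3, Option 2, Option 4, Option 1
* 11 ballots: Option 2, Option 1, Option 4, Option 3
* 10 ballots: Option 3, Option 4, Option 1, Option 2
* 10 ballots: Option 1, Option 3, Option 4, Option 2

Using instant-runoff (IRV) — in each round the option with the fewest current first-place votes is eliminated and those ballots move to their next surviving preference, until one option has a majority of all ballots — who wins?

Option 1

Round 1: Option 1 10, Option 2 11, Option 3 20, Option 4 9. Option 4 eliminated.
Round 2: Option 1 19, Option 2 11, Option 3 20. Option 2 eliminated.
Round 3: Option 1 30, Option 3 20. Option 1 has a majority (≥26).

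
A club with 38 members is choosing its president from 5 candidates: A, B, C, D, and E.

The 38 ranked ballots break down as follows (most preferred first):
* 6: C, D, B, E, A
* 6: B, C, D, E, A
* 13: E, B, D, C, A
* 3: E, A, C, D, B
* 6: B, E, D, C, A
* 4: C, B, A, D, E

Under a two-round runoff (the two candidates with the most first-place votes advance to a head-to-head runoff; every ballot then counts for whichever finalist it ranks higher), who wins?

Round 1 first-place votes: A 0, B 12, C 10, D 0, E 16. E and B advance.
Runoff: E is ranked above B on 16 ballots, B above E on 22.

B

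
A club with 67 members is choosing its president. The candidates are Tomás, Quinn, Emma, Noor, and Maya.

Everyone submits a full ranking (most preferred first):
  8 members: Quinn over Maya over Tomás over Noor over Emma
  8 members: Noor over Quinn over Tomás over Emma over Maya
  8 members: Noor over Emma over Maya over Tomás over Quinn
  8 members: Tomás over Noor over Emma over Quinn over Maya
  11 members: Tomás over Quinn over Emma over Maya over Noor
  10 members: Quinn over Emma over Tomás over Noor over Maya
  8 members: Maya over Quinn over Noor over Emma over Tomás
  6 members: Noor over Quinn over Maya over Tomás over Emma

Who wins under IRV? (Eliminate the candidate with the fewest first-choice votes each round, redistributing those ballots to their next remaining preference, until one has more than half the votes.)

Round 1: Tomás 19, Quinn 18, Emma 0, Noor 22, Maya 8. Emma eliminated.
Round 2: Tomás 19, Quinn 18, Noor 22, Maya 8. Maya eliminated.
Round 3: Tomás 19, Quinn 26, Noor 22. Tomás eliminated.
Round 4: Quinn 37, Noor 30. Quinn has a majority (≥34).

Quinn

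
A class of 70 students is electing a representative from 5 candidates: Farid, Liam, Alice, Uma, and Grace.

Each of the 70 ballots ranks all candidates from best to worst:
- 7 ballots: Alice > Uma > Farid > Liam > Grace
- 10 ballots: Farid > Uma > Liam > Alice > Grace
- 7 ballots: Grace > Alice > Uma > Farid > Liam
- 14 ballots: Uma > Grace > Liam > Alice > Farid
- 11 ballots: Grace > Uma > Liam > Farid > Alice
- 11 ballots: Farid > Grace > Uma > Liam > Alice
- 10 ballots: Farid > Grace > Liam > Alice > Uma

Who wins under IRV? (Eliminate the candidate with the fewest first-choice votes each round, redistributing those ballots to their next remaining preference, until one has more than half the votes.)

Round 1: Farid 31, Liam 0, Alice 7, Uma 14, Grace 18. Liam eliminated.
Round 2: Farid 31, Alice 7, Uma 14, Grace 18. Alice eliminated.
Round 3: Farid 31, Uma 21, Grace 18. Grace eliminated.
Round 4: Farid 31, Uma 39. Uma has a majority (≥36).

Uma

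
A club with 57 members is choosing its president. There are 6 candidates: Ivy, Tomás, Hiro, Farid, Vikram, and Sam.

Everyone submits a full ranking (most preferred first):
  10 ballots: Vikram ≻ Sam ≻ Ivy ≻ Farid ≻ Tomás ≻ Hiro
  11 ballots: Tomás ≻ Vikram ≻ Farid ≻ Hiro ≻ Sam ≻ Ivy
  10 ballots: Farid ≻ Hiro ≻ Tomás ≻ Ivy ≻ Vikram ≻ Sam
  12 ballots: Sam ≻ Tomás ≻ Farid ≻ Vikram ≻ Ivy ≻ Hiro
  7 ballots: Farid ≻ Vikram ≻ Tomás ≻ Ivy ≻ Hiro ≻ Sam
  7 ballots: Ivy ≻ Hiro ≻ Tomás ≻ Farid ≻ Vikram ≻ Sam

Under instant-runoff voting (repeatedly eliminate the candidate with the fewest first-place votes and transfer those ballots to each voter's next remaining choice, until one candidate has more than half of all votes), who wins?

Round 1: Ivy 7, Tomás 11, Hiro 0, Farid 17, Vikram 10, Sam 12. Hiro eliminated.
Round 2: Ivy 7, Tomás 11, Farid 17, Vikram 10, Sam 12. Ivy eliminated.
Round 3: Tomás 18, Farid 17, Vikram 10, Sam 12. Vikram eliminated.
Round 4: Tomás 18, Farid 17, Sam 22. Farid eliminated.
Round 5: Tomás 35, Sam 22. Tomás has a majority (≥29).

Tomás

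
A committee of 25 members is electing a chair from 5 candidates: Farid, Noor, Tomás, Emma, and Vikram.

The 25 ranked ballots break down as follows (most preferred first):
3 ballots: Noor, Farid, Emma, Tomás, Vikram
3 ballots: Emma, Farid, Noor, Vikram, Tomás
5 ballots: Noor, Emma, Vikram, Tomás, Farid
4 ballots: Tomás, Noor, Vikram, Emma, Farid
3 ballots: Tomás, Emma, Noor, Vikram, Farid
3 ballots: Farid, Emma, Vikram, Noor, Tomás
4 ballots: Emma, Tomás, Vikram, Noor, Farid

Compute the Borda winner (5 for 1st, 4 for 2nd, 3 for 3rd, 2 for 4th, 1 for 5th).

Farid: 3×4 + 3×4 + 5×1 + 4×1 + 3×1 + 3×5 + 4×1 = 55
Noor: 3×5 + 3×3 + 5×5 + 4×4 + 3×3 + 3×2 + 4×2 = 88
Tomás: 3×2 + 3×1 + 5×2 + 4×5 + 3×5 + 3×1 + 4×4 = 73
Emma: 3×3 + 3×5 + 5×4 + 4×2 + 3×4 + 3×4 + 4×5 = 96
Vikram: 3×1 + 3×2 + 5×3 + 4×3 + 3×2 + 3×3 + 4×3 = 63

Emma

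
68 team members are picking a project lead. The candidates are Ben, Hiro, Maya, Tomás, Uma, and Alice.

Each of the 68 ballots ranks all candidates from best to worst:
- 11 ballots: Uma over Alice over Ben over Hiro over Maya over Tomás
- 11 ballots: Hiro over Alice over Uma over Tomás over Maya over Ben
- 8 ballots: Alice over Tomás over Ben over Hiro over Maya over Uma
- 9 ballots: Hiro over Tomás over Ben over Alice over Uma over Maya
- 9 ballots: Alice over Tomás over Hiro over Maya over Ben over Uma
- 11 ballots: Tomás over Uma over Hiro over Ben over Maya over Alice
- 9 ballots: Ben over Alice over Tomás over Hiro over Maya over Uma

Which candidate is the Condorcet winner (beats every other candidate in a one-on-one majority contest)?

Alice vs Ben: 39–29
Alice vs Hiro: 37–31
Alice vs Maya: 57–11
Alice vs Tomás: 48–20
Alice vs Uma: 46–22
Alice beats every other candidate.

Alice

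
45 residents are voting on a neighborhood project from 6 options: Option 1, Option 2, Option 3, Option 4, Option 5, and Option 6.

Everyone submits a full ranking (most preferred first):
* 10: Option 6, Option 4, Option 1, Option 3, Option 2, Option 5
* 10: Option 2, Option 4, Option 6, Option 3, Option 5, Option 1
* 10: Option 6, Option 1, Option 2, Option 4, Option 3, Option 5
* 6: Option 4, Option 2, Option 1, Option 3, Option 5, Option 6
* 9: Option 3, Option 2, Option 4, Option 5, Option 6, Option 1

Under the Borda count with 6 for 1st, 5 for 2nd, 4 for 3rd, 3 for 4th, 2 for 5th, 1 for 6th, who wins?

Option 1: 10×4 + 10×1 + 10×5 + 6×4 + 9×1 = 133
Option 2: 10×2 + 10×6 + 10×4 + 6×5 + 9×5 = 195
Option 3: 10×3 + 10×3 + 10×2 + 6×3 + 9×6 = 152
Option 4: 10×5 + 10×5 + 10×3 + 6×6 + 9×4 = 202
Option 5: 10×1 + 10×2 + 10×1 + 6×2 + 9×3 = 79
Option 6: 10×6 + 10×4 + 10×6 + 6×1 + 9×2 = 184

Option 4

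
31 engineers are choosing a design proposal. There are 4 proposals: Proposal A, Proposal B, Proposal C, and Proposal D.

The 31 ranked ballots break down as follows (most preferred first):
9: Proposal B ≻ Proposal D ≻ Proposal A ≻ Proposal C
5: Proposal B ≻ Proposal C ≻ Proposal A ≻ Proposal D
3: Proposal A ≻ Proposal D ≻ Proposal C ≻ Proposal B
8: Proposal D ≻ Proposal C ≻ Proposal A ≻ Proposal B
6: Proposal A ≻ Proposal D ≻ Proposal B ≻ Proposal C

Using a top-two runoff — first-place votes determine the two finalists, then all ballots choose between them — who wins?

Round 1 first-place votes: Proposal A 9, Proposal B 14, Proposal C 0, Proposal D 8. Proposal B and Proposal A advance.
Runoff: Proposal B is ranked above Proposal A on 14 ballots, Proposal A above Proposal B on 17.

Proposal A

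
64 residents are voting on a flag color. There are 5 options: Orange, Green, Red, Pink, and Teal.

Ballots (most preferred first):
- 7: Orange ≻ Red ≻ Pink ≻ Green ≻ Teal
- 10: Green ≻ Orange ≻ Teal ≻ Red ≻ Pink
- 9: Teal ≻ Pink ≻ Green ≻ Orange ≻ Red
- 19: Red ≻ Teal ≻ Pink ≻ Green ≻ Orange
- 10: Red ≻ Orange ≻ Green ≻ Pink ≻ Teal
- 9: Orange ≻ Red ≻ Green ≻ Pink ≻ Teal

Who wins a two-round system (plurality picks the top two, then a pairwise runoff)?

Orange

Round 1 first-place votes: Orange 16, Green 10, Red 29, Pink 0, Teal 9. Red and Orange advance.
Runoff: Red is ranked above Orange on 29 ballots, Orange above Red on 35.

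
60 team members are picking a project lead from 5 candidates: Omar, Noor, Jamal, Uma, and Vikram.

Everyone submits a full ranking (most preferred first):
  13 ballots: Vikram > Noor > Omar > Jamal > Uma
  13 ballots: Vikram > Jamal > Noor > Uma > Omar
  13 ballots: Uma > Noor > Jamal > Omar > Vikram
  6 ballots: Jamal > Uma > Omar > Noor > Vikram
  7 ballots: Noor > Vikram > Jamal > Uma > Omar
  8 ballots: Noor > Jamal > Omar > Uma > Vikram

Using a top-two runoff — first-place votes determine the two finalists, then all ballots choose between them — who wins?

Round 1 first-place votes: Omar 0, Noor 15, Jamal 6, Uma 13, Vikram 26. Vikram and Noor advance.
Runoff: Vikram is ranked above Noor on 26 ballots, Noor above Vikram on 34.

Noor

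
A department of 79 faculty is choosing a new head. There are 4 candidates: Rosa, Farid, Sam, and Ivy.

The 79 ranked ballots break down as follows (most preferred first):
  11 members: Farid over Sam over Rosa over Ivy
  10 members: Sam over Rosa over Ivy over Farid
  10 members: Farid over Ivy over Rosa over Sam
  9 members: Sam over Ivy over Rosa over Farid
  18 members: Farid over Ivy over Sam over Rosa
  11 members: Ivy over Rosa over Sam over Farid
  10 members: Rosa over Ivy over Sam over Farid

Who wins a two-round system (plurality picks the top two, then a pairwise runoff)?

Round 1 first-place votes: Rosa 10, Farid 39, Sam 19, Ivy 11. Farid and Sam advance.
Runoff: Farid is ranked above Sam on 39 ballots, Sam above Farid on 40.

Sam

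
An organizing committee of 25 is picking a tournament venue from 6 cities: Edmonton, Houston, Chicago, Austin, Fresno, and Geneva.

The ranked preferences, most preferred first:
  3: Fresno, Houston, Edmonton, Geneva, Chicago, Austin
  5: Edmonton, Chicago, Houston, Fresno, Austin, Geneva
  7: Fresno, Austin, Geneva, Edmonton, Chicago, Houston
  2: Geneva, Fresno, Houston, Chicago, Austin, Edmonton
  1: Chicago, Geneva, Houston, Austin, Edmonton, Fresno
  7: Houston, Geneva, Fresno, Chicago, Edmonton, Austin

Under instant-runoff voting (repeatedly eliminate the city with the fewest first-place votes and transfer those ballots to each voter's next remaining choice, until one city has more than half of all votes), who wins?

Round 1: Edmonton 5, Houston 7, Chicago 1, Austin 0, Fresno 10, Geneva 2. Austin eliminated.
Round 2: Edmonton 5, Houston 7, Chicago 1, Fresno 10, Geneva 2. Chicago eliminated.
Round 3: Edmonton 5, Houston 7, Fresno 10, Geneva 3. Geneva eliminated.
Round 4: Edmonton 5, Houston 8, Fresno 12. Edmonton eliminated.
Round 5: Houston 13, Fresno 12. Houston has a majority (≥13).

Houston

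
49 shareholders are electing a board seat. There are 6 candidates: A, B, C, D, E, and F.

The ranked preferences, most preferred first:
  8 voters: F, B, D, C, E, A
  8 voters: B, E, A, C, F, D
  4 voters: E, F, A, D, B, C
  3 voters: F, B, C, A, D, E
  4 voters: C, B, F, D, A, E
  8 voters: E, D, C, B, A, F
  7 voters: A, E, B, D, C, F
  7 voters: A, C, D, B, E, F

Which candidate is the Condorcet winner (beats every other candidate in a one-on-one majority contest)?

B

B vs A: 31–18
B vs C: 30–19
B vs D: 30–19
B vs E: 30–19
B vs F: 34–15
B beats every other candidate.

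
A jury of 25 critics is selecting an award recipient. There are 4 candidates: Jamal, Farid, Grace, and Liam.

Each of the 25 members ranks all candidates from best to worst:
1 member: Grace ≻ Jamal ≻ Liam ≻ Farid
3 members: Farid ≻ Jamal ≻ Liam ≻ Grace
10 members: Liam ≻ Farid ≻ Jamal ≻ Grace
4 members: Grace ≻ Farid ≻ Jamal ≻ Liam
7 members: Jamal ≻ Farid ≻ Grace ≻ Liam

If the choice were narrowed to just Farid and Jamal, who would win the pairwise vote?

Farid

Farid is ranked above Jamal on 17 ballots; Jamal above Farid on 8.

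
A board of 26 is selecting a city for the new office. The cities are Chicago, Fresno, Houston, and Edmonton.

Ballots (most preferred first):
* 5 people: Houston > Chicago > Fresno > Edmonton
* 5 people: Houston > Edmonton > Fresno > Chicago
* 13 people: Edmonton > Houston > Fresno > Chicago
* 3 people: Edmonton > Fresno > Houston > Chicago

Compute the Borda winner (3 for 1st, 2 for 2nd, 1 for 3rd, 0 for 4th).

Chicago: 5×2 + 5×0 + 13×0 + 3×0 = 10
Fresno: 5×1 + 5×1 + 13×1 + 3×2 = 29
Houston: 5×3 + 5×3 + 13×2 + 3×1 = 59
Edmonton: 5×0 + 5×2 + 13×3 + 3×3 = 58

Houston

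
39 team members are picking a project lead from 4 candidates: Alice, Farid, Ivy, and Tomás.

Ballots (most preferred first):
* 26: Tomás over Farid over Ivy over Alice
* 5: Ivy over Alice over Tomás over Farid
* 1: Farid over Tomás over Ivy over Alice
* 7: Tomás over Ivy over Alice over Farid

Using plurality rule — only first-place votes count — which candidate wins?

First-place votes: Alice 0, Farid 1, Ivy 5, Tomás 33.

Tomás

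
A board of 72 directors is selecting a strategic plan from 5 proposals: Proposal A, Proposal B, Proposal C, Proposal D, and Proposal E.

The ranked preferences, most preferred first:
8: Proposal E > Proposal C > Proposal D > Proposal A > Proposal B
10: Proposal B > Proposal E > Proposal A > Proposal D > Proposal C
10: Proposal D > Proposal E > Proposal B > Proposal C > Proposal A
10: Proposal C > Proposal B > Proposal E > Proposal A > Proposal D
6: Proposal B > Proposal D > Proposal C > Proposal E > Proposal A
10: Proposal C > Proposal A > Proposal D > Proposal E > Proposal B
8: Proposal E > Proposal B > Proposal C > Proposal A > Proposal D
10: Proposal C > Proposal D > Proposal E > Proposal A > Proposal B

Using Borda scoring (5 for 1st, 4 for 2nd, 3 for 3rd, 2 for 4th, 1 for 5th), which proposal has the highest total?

Proposal A: 8×2 + 10×3 + 10×1 + 10×2 + 6×1 + 10×4 + 8×2 + 10×2 = 158
Proposal B: 8×1 + 10×5 + 10×3 + 10×4 + 6×5 + 10×1 + 8×4 + 10×1 = 210
Proposal C: 8×4 + 10×1 + 10×2 + 10×5 + 6×3 + 10×5 + 8×3 + 10×5 = 254
Proposal D: 8×3 + 10×2 + 10×5 + 10×1 + 6×4 + 10×3 + 8×1 + 10×4 = 206
Proposal E: 8×5 + 10×4 + 10×4 + 10×3 + 6×2 + 10×2 + 8×5 + 10×3 = 252

Proposal C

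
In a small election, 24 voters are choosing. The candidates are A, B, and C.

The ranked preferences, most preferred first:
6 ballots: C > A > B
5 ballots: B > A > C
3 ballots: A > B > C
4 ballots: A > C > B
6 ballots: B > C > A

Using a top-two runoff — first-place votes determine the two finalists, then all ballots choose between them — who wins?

A

Round 1 first-place votes: A 7, B 11, C 6. B and A advance.
Runoff: B is ranked above A on 11 ballots, A above B on 13.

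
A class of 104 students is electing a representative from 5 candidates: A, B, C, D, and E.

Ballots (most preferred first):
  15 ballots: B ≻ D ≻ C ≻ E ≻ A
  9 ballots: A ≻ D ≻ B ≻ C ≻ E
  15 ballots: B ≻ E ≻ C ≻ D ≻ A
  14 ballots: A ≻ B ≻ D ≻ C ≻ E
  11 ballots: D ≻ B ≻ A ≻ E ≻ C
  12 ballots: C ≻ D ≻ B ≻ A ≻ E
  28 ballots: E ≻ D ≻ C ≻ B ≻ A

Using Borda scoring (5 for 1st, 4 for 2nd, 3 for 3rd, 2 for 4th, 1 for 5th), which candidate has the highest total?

D

A: 15×1 + 9×5 + 15×1 + 14×5 + 11×3 + 12×2 + 28×1 = 230
B: 15×5 + 9×3 + 15×5 + 14×4 + 11×4 + 12×3 + 28×2 = 369
C: 15×3 + 9×2 + 15×3 + 14×2 + 11×1 + 12×5 + 28×3 = 291
D: 15×4 + 9×4 + 15×2 + 14×3 + 11×5 + 12×4 + 28×4 = 383
E: 15×2 + 9×1 + 15×4 + 14×1 + 11×2 + 12×1 + 28×5 = 287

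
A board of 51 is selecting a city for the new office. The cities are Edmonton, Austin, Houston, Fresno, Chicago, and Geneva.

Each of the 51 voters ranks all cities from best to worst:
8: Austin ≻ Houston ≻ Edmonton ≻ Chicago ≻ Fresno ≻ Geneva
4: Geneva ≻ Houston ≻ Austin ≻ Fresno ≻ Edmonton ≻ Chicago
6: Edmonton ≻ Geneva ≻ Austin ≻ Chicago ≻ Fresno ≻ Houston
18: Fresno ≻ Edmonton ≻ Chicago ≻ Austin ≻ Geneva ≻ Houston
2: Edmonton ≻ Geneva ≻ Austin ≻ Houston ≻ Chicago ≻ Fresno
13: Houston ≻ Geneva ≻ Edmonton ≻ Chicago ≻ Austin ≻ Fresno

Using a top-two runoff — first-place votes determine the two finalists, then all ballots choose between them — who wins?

Houston

Round 1 first-place votes: Edmonton 8, Austin 8, Houston 13, Fresno 18, Chicago 0, Geneva 4. Fresno and Houston advance.
Runoff: Fresno is ranked above Houston on 24 ballots, Houston above Fresno on 27.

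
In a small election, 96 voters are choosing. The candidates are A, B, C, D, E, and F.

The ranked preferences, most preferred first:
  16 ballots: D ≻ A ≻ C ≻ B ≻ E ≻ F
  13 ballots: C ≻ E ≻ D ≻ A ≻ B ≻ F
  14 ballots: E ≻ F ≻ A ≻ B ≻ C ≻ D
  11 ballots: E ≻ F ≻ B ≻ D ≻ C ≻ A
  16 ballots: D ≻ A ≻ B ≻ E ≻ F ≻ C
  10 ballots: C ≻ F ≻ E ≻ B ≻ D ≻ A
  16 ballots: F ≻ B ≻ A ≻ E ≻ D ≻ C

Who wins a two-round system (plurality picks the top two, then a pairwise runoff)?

Round 1 first-place votes: A 0, B 0, C 23, D 32, E 25, F 16. D and E advance.
Runoff: D is ranked above E on 32 ballots, E above D on 64.

E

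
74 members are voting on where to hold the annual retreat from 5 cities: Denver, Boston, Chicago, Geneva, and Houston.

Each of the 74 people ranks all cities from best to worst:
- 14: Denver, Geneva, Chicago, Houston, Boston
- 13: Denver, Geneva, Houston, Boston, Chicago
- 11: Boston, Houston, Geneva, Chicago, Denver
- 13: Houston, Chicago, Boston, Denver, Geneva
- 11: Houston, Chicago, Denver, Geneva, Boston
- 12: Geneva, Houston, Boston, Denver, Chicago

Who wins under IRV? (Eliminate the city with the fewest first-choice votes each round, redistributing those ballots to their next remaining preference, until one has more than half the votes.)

Round 1: Denver 27, Boston 11, Chicago 0, Geneva 12, Houston 24. Chicago eliminated.
Round 2: Denver 27, Boston 11, Geneva 12, Houston 24. Boston eliminated.
Round 3: Denver 27, Geneva 12, Houston 35. Geneva eliminated.
Round 4: Denver 27, Houston 47. Houston has a majority (≥38).

Houston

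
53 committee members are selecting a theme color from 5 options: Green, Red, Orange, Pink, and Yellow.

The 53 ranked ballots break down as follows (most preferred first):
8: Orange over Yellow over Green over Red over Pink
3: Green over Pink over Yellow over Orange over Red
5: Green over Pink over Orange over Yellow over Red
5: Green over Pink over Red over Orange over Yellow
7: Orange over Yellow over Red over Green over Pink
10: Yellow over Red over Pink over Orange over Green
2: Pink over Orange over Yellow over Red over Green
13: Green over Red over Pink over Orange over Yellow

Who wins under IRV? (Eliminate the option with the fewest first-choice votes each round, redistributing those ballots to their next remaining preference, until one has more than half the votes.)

Orange

Round 1: Green 26, Red 0, Orange 15, Pink 2, Yellow 10. Red eliminated.
Round 2: Green 26, Orange 15, Pink 2, Yellow 10. Pink eliminated.
Round 3: Green 26, Orange 17, Yellow 10. Yellow eliminated.
Round 4: Green 26, Orange 27. Orange has a majority (≥27).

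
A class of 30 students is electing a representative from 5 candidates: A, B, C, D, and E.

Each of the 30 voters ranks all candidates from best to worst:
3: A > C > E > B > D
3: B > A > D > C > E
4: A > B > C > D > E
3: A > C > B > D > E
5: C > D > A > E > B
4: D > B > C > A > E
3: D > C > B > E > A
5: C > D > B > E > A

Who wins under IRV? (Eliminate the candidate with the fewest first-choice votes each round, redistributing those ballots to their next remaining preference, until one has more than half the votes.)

C

Round 1: A 10, B 3, C 10, D 7, E 0. E eliminated.
Round 2: A 10, B 3, C 10, D 7. B eliminated.
Round 3: A 13, C 10, D 7. D eliminated.
Round 4: A 13, C 17. C has a majority (≥16).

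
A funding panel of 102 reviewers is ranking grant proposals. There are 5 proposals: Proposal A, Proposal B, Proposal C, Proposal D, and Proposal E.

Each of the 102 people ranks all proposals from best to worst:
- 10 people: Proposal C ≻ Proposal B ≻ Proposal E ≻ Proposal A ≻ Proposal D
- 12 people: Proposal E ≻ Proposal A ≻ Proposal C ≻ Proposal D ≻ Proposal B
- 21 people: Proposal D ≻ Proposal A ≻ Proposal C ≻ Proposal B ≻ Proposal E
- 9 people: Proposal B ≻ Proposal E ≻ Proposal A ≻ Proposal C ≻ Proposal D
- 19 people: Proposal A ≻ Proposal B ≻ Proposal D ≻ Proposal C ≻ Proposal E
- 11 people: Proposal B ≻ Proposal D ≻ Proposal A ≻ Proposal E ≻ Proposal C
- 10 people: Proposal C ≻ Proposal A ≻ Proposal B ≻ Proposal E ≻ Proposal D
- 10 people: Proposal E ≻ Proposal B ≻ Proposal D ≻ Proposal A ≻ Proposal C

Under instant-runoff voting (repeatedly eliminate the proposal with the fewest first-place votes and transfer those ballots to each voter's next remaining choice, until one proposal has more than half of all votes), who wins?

Round 1: Proposal A 19, Proposal B 20, Proposal C 20, Proposal D 21, Proposal E 22. Proposal A eliminated.
Round 2: Proposal B 39, Proposal C 20, Proposal D 21, Proposal E 22. Proposal C eliminated.
Round 3: Proposal B 59, Proposal D 21, Proposal E 22. Proposal B has a majority (≥52).

Proposal B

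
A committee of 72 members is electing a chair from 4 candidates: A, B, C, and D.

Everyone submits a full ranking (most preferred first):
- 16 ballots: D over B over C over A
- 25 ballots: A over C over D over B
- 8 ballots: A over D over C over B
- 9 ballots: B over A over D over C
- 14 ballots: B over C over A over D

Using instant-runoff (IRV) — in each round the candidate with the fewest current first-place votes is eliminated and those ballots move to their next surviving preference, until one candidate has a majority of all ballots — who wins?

Round 1: A 33, B 23, C 0, D 16. C eliminated.
Round 2: A 33, B 23, D 16. D eliminated.
Round 3: A 33, B 39. B has a majority (≥37).

B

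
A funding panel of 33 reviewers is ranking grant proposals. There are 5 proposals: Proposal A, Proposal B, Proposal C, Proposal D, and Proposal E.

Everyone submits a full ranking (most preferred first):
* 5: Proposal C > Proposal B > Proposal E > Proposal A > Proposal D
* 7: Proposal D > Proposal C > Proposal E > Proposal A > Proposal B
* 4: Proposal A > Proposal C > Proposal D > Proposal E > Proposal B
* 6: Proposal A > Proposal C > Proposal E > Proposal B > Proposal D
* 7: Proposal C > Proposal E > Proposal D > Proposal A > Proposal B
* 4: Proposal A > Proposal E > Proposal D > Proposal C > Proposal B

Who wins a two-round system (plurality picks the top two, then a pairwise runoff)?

Proposal C

Round 1 first-place votes: Proposal A 14, Proposal B 0, Proposal C 12, Proposal D 7, Proposal E 0. Proposal A and Proposal C advance.
Runoff: Proposal A is ranked above Proposal C on 14 ballots, Proposal C above Proposal A on 19.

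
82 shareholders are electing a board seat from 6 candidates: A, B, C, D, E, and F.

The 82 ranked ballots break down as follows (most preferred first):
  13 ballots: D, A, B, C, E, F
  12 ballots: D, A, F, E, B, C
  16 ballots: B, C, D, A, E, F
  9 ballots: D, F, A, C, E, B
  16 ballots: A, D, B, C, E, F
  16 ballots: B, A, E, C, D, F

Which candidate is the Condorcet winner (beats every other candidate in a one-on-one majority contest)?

D

D vs A: 50–32
D vs B: 50–32
D vs C: 50–32
D vs E: 66–16
D vs F: 82–0
D beats every other candidate.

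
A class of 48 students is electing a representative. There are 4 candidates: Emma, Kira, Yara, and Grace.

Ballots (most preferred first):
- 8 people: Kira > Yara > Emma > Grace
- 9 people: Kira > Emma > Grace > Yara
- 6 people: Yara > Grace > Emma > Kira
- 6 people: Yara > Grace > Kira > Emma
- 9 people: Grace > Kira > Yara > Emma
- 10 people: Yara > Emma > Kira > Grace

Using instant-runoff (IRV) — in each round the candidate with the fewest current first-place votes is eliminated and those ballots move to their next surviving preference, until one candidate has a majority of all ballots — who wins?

Round 1: Emma 0, Kira 17, Yara 22, Grace 9. Emma eliminated.
Round 2: Kira 17, Yara 22, Grace 9. Grace eliminated.
Round 3: Kira 26, Yara 22. Kira has a majority (≥25).

Kira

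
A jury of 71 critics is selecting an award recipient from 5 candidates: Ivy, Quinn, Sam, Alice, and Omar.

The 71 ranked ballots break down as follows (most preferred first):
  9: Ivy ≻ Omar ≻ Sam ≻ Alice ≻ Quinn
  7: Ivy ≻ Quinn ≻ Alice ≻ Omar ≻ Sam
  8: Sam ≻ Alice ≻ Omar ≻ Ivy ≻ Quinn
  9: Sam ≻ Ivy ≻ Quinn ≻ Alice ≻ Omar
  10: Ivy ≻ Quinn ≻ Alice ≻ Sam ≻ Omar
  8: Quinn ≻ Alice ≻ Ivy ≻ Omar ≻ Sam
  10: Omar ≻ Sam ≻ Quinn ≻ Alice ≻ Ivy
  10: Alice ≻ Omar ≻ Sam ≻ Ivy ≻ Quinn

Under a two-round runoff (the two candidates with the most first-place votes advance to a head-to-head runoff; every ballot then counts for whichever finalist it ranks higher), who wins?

Round 1 first-place votes: Ivy 26, Quinn 8, Sam 17, Alice 10, Omar 10. Ivy and Sam advance.
Runoff: Ivy is ranked above Sam on 34 ballots, Sam above Ivy on 37.

Sam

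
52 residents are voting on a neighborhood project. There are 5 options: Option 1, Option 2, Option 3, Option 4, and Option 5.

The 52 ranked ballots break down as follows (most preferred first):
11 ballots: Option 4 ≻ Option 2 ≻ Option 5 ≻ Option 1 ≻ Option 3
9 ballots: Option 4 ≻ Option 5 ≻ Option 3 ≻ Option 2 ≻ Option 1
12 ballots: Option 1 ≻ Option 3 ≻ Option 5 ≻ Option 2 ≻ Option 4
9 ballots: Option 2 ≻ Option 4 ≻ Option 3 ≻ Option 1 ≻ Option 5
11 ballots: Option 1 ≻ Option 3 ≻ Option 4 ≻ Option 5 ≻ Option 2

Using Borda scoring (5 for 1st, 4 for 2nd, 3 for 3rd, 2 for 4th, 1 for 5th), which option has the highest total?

Option 4

Option 1: 11×2 + 9×1 + 12×5 + 9×2 + 11×5 = 164
Option 2: 11×4 + 9×2 + 12×2 + 9×5 + 11×1 = 142
Option 3: 11×1 + 9×3 + 12×4 + 9×3 + 11×4 = 157
Option 4: 11×5 + 9×5 + 12×1 + 9×4 + 11×3 = 181
Option 5: 11×3 + 9×4 + 12×3 + 9×1 + 11×2 = 136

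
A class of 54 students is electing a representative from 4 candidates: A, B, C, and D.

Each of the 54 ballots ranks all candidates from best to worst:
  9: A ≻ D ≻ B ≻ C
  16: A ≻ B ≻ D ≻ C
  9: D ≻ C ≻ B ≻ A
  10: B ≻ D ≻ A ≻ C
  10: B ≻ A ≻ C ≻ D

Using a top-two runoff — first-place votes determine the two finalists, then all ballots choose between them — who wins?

B

Round 1 first-place votes: A 25, B 20, C 0, D 9. A and B advance.
Runoff: A is ranked above B on 25 ballots, B above A on 29.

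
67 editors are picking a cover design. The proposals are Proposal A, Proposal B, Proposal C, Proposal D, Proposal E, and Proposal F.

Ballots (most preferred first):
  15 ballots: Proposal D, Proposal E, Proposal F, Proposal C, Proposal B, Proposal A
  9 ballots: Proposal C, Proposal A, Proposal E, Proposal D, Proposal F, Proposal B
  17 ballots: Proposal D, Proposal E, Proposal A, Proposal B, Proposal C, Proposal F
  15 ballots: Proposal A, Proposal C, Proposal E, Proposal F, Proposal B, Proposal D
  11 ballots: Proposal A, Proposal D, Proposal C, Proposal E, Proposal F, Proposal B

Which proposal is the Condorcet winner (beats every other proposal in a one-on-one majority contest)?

Proposal A vs Proposal B: 52–15
Proposal A vs Proposal C: 43–24
Proposal A vs Proposal D: 35–32
Proposal A vs Proposal E: 35–32
Proposal A vs Proposal F: 52–15
Proposal A beats every other proposal.

Proposal A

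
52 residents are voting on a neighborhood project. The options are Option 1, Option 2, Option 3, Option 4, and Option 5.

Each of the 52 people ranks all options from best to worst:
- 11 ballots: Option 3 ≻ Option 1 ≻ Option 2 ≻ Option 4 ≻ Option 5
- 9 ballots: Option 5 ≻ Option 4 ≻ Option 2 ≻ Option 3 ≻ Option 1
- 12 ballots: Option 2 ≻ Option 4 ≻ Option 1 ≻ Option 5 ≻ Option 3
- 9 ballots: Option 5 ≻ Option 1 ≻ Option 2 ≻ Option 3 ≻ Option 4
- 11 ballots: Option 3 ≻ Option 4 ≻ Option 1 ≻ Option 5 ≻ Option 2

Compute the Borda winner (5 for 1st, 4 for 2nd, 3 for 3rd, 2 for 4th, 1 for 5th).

Option 4

Option 1: 11×4 + 9×1 + 12×3 + 9×4 + 11×3 = 158
Option 2: 11×3 + 9×3 + 12×5 + 9×3 + 11×1 = 158
Option 3: 11×5 + 9×2 + 12×1 + 9×2 + 11×5 = 158
Option 4: 11×2 + 9×4 + 12×4 + 9×1 + 11×4 = 159
Option 5: 11×1 + 9×5 + 12×2 + 9×5 + 11×2 = 147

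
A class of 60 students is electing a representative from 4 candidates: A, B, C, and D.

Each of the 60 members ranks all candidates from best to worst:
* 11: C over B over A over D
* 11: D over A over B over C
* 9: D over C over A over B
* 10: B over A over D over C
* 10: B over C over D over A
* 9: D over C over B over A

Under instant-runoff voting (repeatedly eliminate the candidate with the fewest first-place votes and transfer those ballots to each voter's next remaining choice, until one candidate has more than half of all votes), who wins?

Round 1: A 0, B 20, C 11, D 29. A eliminated.
Round 2: B 20, C 11, D 29. C eliminated.
Round 3: B 31, D 29. B has a majority (≥31).

B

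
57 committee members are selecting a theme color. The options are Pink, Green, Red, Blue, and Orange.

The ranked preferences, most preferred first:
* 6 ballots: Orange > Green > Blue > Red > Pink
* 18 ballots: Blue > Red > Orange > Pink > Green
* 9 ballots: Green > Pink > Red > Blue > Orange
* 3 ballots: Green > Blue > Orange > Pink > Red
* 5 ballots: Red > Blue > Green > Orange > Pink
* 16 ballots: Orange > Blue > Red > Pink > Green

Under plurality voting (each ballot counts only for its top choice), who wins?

Orange

First-place votes: Pink 0, Green 12, Red 5, Blue 18, Orange 22.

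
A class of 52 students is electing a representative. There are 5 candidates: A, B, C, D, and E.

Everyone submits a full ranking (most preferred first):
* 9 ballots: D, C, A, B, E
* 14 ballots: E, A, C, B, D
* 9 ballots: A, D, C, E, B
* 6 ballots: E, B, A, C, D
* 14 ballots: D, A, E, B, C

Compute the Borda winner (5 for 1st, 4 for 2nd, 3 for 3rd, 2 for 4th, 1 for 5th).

A

A: 9×3 + 14×4 + 9×5 + 6×3 + 14×4 = 202
B: 9×2 + 14×2 + 9×1 + 6×4 + 14×2 = 107
C: 9×4 + 14×3 + 9×3 + 6×2 + 14×1 = 131
D: 9×5 + 14×1 + 9×4 + 6×1 + 14×5 = 171
E: 9×1 + 14×5 + 9×2 + 6×5 + 14×3 = 169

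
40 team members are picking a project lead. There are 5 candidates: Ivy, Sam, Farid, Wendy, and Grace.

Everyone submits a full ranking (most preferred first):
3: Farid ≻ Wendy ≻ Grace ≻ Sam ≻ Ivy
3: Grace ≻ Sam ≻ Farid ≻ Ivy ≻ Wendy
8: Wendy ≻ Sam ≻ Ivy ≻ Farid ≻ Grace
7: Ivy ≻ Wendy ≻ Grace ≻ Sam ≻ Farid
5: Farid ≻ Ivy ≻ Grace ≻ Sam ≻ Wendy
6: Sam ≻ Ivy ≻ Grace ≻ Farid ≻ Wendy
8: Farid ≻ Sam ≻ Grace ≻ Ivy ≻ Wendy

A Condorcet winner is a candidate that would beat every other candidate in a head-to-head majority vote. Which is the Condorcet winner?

Sam vs Ivy: 28–12
Sam vs Farid: 24–16
Sam vs Wendy: 22–18
Sam vs Grace: 22–18
Sam beats every other candidate.

Sam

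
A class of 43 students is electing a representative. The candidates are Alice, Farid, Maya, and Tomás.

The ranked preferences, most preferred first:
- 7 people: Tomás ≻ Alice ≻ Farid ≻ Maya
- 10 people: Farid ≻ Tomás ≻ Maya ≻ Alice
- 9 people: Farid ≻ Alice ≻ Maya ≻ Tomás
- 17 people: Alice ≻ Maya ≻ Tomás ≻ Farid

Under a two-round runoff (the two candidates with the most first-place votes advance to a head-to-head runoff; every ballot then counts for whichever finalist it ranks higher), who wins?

Round 1 first-place votes: Alice 17, Farid 19, Maya 0, Tomás 7. Farid and Alice advance.
Runoff: Farid is ranked above Alice on 19 ballots, Alice above Farid on 24.

Alice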